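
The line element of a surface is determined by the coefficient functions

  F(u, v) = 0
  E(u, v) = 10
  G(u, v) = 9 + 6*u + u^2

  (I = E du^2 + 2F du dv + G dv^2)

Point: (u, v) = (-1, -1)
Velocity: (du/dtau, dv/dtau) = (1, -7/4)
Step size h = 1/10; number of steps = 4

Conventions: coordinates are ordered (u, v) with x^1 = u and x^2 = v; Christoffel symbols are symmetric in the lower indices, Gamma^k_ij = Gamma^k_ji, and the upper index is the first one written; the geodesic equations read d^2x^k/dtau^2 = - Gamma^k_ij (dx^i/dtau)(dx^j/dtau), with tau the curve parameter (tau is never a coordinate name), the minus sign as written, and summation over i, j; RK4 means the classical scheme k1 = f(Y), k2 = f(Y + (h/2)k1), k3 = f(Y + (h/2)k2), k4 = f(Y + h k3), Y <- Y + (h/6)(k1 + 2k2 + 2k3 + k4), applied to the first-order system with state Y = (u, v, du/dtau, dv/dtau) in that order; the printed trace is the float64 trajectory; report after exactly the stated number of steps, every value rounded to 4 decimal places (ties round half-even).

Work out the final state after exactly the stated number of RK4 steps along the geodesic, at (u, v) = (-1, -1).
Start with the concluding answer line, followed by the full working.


Answer: u = -0.5595, v = -1.5768, du/dtau = 1.1842, dv/dtau = -1.1753

f(Y) = (du/dtau, dv/dtau, -Gamma^u_ij Y'^i Y'^j, -Gamma^v_ij Y'^i Y'^j) with the Gammas evaluated at the stage position; h = 0.100000; intermediate values shown to 6 dp
step 0: u = -1.0000, v = -1.0000, du/dtau = 1.0000, dv/dtau = -1.7500
step 1:
  k1: at (u, v) = (-1.000000, -1.000000), (du/dtau, dv/dtau) = (1.000000, -1.750000); Gamma_uuu = 0.000000, Gamma_uuv = 0.000000, Gamma_uvv = -0.200000, Gamma_vuu = 0.000000, Gamma_vuv = 0.500000, Gamma_vvv = 0.000000; k1 = (1.000000, -1.750000, 0.612500, 1.750000)
  k2: at (u, v) = (-0.950000, -1.087500), (du/dtau, dv/dtau) = (1.030625, -1.662500); Gamma_uuu = 0.000000, Gamma_uuv = 0.000000, Gamma_uvv = -0.205000, Gamma_vuu = 0.000000, Gamma_vuv = 0.487805, Gamma_vvv = 0.000000; k2 = (1.030625, -1.662500, 0.566601, 1.671623)
  k3: at (u, v) = (-0.948469, -1.083125), (du/dtau, dv/dtau) = (1.028330, -1.666419); Gamma_uuu = 0.000000, Gamma_uuv = 0.000000, Gamma_uvv = -0.205153, Gamma_vuu = 0.000000, Gamma_vuv = 0.487441, Gamma_vvv = 0.000000; k3 = (1.028330, -1.666419, 0.569700, 1.670585)
  k4: at (u, v) = (-0.897167, -1.166642), (du/dtau, dv/dtau) = (1.056970, -1.582942); Gamma_uuu = 0.000000, Gamma_uuv = 0.000000, Gamma_uvv = -0.210283, Gamma_vuu = 0.000000, Gamma_vuv = 0.475549, Gamma_vvv = 0.000000; k4 = (1.056970, -1.582942, 0.526908, 1.591303)
  Y <- Y + (h/6)(k1 + 2k2 + 2k3 + k4): u = -0.8971, v = -1.1665, du/dtau = 1.0569, dv/dtau = -1.5829
step 2:
  k1: at (u, v) = (-0.897085, -1.166513), (du/dtau, dv/dtau) = (1.056867, -1.582905); Gamma_uuu = 0.000000, Gamma_uuv = 0.000000, Gamma_uvv = -0.210291, Gamma_vuu = 0.000000, Gamma_vuv = 0.475530, Gamma_vvv = 0.000000; k1 = (1.056867, -1.582905, 0.526904, 1.591048)
  k2: at (u, v) = (-0.844242, -1.245658), (du/dtau, dv/dtau) = (1.083212, -1.503352); Gamma_uuu = 0.000000, Gamma_uuv = 0.000000, Gamma_uvv = -0.215576, Gamma_vuu = 0.000000, Gamma_vuv = 0.463874, Gamma_vvv = 0.000000; k2 = (1.083212, -1.503352, 0.487216, 1.510790)
  k3: at (u, v) = (-0.842925, -1.241681), (du/dtau, dv/dtau) = (1.081228, -1.507365); Gamma_uuu = 0.000000, Gamma_uuv = 0.000000, Gamma_uvv = -0.215708, Gamma_vuu = 0.000000, Gamma_vuv = 0.463591, Gamma_vvv = 0.000000; k3 = (1.081228, -1.507365, 0.490120, 1.511125)
  k4: at (u, v) = (-0.788963, -1.317250), (du/dtau, dv/dtau) = (1.105879, -1.431792); Gamma_uuu = 0.000000, Gamma_uuv = 0.000000, Gamma_uvv = -0.221104, Gamma_vuu = 0.000000, Gamma_vuv = 0.452276, Gamma_vvv = 0.000000; k4 = (1.105879, -1.431792, 0.453269, 1.432259)
  Y <- Y + (h/6)(k1 + 2k2 + 2k3 + k4): u = -0.7889, v = -1.3171, du/dtau = 1.1058, dv/dtau = -1.4318
step 3:
  k1: at (u, v) = (-0.788892, -1.317115), (du/dtau, dv/dtau) = (1.105781, -1.431786); Gamma_uuu = 0.000000, Gamma_uuv = 0.000000, Gamma_uvv = -0.221111, Gamma_vuu = 0.000000, Gamma_vuv = 0.452262, Gamma_vvv = 0.000000; k1 = (1.105781, -1.431786, 0.453280, 1.432079)
  k2: at (u, v) = (-0.733603, -1.388704), (du/dtau, dv/dtau) = (1.128445, -1.360182); Gamma_uuu = 0.000000, Gamma_uuv = 0.000000, Gamma_uvv = -0.226640, Gamma_vuu = 0.000000, Gamma_vuv = 0.441229, Gamma_vvv = 0.000000; k2 = (1.128445, -1.360182, 0.419305, 1.354476)
  k3: at (u, v) = (-0.732469, -1.385124), (du/dtau, dv/dtau) = (1.126746, -1.364062); Gamma_uuu = 0.000000, Gamma_uuv = 0.000000, Gamma_uvv = -0.226753, Gamma_vuu = 0.000000, Gamma_vuv = 0.441008, Gamma_vvv = 0.000000; k3 = (1.126746, -1.364062, 0.421911, 1.355617)
  k4: at (u, v) = (-0.676217, -1.453521), (du/dtau, dv/dtau) = (1.147972, -1.296224); Gamma_uuu = 0.000000, Gamma_uuv = 0.000000, Gamma_uvv = -0.232378, Gamma_vuu = 0.000000, Gamma_vuv = 0.430333, Gamma_vvv = 0.000000; k4 = (1.147972, -1.296224, 0.390441, 1.280695)
  Y <- Y + (h/6)(k1 + 2k2 + 2k3 + k4): u = -0.6762, v = -1.4534, du/dtau = 1.1479, dv/dtau = -1.2962
step 4:
  k1: at (u, v) = (-0.676156, -1.453390), (du/dtau, dv/dtau) = (1.147883, -1.296236); Gamma_uuu = 0.000000, Gamma_uuv = 0.000000, Gamma_uvv = -0.232384, Gamma_vuu = 0.000000, Gamma_vuv = 0.430321, Gamma_vvv = 0.000000; k1 = (1.147883, -1.296236, 0.390459, 1.280575)
  k2: at (u, v) = (-0.618762, -1.518202), (du/dtau, dv/dtau) = (1.167406, -1.232208); Gamma_uuu = 0.000000, Gamma_uuv = 0.000000, Gamma_uvv = -0.238124, Gamma_vuu = 0.000000, Gamma_vuv = 0.419950, Gamma_vvv = 0.000000; k2 = (1.167406, -1.232208, 0.361552, 1.208184)
  k3: at (u, v) = (-0.617786, -1.515001), (du/dtau, dv/dtau) = (1.165961, -1.235827); Gamma_uuu = 0.000000, Gamma_uuv = 0.000000, Gamma_uvv = -0.238221, Gamma_vuu = 0.000000, Gamma_vuv = 0.419778, Gamma_vvv = 0.000000; k3 = (1.165961, -1.235827, 0.363828, 1.209737)
  k4: at (u, v) = (-0.559560, -1.576973), (du/dtau, dv/dtau) = (1.184266, -1.175263); Gamma_uuu = 0.000000, Gamma_uuv = 0.000000, Gamma_uvv = -0.244044, Gamma_vuu = 0.000000, Gamma_vuv = 0.409762, Gamma_vvv = 0.000000; k4 = (1.184266, -1.175263, 0.337084, 1.140634)
  Y <- Y + (h/6)(k1 + 2k2 + 2k3 + k4): u = -0.5595, v = -1.5768, du/dtau = 1.1842, dv/dtau = -1.1753


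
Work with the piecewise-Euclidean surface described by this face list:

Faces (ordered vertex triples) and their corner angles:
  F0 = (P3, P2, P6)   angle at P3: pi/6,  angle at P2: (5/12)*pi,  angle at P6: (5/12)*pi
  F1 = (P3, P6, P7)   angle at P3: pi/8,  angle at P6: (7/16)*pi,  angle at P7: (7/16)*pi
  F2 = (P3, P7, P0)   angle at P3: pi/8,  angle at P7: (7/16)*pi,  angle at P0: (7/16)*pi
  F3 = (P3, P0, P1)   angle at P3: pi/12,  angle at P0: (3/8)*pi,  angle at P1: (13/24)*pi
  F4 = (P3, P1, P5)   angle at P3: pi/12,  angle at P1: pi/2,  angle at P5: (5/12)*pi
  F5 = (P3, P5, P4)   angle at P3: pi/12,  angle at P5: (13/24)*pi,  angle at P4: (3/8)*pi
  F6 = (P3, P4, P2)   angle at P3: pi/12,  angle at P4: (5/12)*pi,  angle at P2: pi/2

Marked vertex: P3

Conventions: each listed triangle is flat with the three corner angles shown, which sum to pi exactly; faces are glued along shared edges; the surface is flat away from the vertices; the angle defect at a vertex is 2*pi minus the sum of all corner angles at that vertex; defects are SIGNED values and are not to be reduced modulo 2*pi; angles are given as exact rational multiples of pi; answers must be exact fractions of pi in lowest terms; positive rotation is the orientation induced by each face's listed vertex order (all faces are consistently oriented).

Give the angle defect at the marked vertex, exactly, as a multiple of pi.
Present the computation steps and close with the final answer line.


Sum of corner angles at P3: (3/4)*pi
defect = 2*pi - (3/4)*pi

Answer: defect(P3) = (5/4)*pi


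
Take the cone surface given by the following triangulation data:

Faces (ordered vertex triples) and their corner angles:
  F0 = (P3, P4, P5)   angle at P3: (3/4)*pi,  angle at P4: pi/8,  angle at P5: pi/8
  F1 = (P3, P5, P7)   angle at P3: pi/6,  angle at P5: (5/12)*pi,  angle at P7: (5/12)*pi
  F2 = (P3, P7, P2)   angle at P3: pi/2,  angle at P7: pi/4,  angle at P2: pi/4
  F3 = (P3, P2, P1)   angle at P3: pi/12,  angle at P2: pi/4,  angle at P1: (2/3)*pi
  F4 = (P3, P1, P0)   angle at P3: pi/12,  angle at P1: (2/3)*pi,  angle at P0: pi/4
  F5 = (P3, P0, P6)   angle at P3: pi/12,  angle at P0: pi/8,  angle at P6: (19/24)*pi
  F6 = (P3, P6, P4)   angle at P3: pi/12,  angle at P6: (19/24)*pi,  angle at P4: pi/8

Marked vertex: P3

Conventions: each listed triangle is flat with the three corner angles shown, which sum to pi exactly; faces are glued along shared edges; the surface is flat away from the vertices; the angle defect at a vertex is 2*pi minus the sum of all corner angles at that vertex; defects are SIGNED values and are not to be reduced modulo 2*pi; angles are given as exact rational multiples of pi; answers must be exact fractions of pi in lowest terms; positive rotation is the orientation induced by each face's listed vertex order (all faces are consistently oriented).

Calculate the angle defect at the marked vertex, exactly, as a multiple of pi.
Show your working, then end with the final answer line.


Sum of corner angles at P3: (7/4)*pi
defect = 2*pi - (7/4)*pi

Answer: defect(P3) = pi/4


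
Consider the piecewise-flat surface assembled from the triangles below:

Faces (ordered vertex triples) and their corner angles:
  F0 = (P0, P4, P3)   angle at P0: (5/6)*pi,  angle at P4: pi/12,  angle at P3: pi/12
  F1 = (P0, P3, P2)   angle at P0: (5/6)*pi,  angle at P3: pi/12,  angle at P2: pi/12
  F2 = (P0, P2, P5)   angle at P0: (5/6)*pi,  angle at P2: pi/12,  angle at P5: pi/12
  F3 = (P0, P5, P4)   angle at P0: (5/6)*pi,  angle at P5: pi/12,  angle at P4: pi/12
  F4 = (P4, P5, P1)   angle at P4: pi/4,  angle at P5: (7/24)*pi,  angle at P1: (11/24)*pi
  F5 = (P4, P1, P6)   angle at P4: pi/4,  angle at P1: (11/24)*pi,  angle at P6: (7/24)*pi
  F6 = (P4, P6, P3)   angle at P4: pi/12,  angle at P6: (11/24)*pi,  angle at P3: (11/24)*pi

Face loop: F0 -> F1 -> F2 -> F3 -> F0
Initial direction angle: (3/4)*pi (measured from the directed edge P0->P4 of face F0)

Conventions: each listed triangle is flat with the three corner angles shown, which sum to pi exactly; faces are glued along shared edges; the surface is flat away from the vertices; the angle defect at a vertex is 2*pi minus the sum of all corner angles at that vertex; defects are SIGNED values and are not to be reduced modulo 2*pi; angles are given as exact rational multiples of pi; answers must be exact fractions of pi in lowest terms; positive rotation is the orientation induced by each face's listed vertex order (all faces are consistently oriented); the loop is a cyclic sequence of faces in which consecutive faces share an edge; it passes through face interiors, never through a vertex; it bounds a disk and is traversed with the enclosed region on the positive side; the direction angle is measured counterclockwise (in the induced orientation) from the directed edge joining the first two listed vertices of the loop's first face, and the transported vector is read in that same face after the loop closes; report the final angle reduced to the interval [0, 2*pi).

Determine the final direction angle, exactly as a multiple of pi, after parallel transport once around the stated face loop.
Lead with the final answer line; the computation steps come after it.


Answer: final direction angle = (17/12)*pi

enclosed vertex P0: corner angles sum to (10/3)*pi, defect = 2*pi - (10/3)*pi = (-4/3)*pi
adding the enclosed defects to the starting angle (mod 2*pi, induced orientation) gives the holonomy
final angle = (3/4)*pi - (4/3)*pi = (17/12)*pi (mod 2*pi)


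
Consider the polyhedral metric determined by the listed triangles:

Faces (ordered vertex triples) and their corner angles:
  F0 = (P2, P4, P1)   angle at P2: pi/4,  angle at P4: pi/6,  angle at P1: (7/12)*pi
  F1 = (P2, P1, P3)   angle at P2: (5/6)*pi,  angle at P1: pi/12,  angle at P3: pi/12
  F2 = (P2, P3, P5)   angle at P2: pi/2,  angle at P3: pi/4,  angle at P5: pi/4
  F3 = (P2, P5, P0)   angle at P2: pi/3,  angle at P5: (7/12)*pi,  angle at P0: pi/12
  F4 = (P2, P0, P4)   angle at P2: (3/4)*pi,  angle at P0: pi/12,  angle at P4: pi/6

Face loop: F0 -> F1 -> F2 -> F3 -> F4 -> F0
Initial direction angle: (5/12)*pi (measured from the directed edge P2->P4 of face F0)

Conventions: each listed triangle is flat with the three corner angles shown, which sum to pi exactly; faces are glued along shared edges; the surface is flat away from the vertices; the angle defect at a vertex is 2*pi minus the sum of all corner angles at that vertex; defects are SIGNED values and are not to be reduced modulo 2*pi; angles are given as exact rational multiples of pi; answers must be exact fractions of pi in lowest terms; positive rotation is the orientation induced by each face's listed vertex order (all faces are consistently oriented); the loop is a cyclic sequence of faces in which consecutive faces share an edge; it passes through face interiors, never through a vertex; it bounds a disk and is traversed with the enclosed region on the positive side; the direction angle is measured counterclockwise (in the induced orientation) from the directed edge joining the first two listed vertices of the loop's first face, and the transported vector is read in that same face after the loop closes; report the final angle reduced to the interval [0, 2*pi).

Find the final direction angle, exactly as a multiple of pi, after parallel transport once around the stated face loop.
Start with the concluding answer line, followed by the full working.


Answer: final direction angle = (7/4)*pi

enclosed vertex P2: corner angles sum to (8/3)*pi, defect = 2*pi - (8/3)*pi = (-2/3)*pi
summing the enclosed defects onto the initial angle, mod 2*pi in the induced orientation:
final angle = (5/12)*pi - (2/3)*pi = (7/4)*pi (mod 2*pi)


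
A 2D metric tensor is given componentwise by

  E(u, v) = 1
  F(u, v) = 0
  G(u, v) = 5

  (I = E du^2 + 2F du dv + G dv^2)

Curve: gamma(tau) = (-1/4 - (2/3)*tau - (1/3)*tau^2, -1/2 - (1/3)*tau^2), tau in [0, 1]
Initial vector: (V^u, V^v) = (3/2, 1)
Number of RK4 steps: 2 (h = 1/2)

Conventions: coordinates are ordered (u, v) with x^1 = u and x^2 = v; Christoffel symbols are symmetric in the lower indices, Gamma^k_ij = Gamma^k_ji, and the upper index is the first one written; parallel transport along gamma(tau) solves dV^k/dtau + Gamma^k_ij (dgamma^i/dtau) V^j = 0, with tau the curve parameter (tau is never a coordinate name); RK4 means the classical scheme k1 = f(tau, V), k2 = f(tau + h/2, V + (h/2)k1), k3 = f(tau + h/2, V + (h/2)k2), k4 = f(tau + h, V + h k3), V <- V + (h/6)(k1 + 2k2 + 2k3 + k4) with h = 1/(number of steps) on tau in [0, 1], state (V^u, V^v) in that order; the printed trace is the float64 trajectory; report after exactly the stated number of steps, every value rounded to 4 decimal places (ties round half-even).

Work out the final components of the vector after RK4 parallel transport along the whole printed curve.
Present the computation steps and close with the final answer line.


gamma'(tau) = (-2/3 - (2/3)*tau, -(2/3)*tau); f(tau, V)^k = -Gamma^k_ij(gamma(tau)) gamma'^i(tau) V^j; h = 1/2; intermediate values shown to 6 dp
curve data and Christoffel symbols at the stage parameters:
  tau = 0.000000: gamma = (-0.250000, -0.500000), gamma' = (-0.666667, 0.000000); Gamma_uuu = 0.000000, Gamma_uuv = 0.000000, Gamma_uvv = 0.000000, Gamma_vuu = 0.000000, Gamma_vuv = 0.000000, Gamma_vvv = 0.000000
  tau = 0.250000: gamma = (-0.437500, -0.520833), gamma' = (-0.833333, -0.166667); Gamma_uuu = 0.000000, Gamma_uuv = 0.000000, Gamma_uvv = 0.000000, Gamma_vuu = 0.000000, Gamma_vuv = 0.000000, Gamma_vvv = 0.000000
  tau = 0.500000: gamma = (-0.666667, -0.583333), gamma' = (-1.000000, -0.333333); Gamma_uuu = 0.000000, Gamma_uuv = 0.000000, Gamma_uvv = 0.000000, Gamma_vuu = 0.000000, Gamma_vuv = 0.000000, Gamma_vvv = 0.000000
  tau = 0.750000: gamma = (-0.937500, -0.687500), gamma' = (-1.166667, -0.500000); Gamma_uuu = 0.000000, Gamma_uuv = 0.000000, Gamma_uvv = 0.000000, Gamma_vuu = 0.000000, Gamma_vuv = 0.000000, Gamma_vvv = 0.000000
  tau = 1.000000: gamma = (-1.250000, -0.833333), gamma' = (-1.333333, -0.666667); Gamma_uuu = 0.000000, Gamma_uuv = 0.000000, Gamma_uvv = 0.000000, Gamma_vuu = 0.000000, Gamma_vuv = 0.000000, Gamma_vvv = 0.000000
step 0: V^u = 1.5000, V^v = 1.0000
step 1: k1 = (0.000000, 0.000000), k2 = (0.000000, 0.000000), k3 = (0.000000, 0.000000), k4 = (0.000000, 0.000000); V <- V + (h/6)(k1 + 2k2 + 2k3 + k4): V^u = 1.5000, V^v = 1.0000
step 2: k1 = (0.000000, 0.000000), k2 = (0.000000, 0.000000), k3 = (0.000000, 0.000000), k4 = (0.000000, 0.000000); V <- V + (h/6)(k1 + 2k2 + 2k3 + k4): V^u = 1.5000, V^v = 1.0000

Answer: V^u = 1.5000, V^v = 1.0000


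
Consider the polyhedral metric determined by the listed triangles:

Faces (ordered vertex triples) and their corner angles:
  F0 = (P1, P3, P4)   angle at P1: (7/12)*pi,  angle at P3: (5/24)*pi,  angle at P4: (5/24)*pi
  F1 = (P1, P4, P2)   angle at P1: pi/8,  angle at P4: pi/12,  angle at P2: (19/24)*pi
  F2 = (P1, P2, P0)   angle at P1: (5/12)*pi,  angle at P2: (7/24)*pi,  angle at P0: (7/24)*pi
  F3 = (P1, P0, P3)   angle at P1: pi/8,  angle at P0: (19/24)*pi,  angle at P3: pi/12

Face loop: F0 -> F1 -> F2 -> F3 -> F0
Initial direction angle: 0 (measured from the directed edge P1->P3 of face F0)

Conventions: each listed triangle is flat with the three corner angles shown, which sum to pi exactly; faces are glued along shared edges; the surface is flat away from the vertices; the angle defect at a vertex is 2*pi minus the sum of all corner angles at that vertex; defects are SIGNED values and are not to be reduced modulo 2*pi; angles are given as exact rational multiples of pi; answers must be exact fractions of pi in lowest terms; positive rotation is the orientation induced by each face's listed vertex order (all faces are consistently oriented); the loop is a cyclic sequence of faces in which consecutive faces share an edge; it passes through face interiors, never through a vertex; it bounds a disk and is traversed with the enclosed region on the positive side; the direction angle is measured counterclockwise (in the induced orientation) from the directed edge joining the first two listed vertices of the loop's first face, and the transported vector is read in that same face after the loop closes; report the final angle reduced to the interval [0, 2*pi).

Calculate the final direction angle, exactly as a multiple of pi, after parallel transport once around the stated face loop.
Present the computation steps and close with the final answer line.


enclosed vertex P1: corner angles sum to (5/4)*pi, defect = 2*pi - (5/4)*pi = (3/4)*pi
the final direction is the initial angle plus the enclosed defects, taken mod 2*pi in the induced orientation
final angle = 0 + (3/4)*pi = (3/4)*pi (mod 2*pi)

Answer: final direction angle = (3/4)*pi


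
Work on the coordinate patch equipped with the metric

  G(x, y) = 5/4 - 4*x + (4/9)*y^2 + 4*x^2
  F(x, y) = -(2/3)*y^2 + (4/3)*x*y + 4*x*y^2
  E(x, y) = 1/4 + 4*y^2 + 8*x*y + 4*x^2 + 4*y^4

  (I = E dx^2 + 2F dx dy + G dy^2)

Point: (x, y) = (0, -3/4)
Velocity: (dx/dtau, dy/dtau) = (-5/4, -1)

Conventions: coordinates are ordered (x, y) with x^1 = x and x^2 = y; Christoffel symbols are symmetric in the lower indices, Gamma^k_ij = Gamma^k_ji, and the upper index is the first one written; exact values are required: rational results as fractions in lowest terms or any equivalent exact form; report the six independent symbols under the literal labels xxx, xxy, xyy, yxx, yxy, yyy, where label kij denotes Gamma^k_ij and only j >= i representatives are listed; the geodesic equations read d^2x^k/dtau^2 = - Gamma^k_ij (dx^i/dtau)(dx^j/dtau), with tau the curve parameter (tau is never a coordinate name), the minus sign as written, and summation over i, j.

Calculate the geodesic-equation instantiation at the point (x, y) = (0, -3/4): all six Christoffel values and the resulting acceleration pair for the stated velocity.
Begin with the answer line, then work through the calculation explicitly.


Answer: Gamma_xxx = -14/47, Gamma_xxy = -88/47, Gamma_xyy = 112/141, Gamma_yxx = 2825/564, Gamma_yxy = -254/141, Gamma_yyy = -10/423; accelerations (d^2x/dtau^2, d^2y/dtau^2) = (4909/1128, -89315/27072)

E = 241/64, F = -3/8, G = 3/2 at the point
E_x = -6, E_y = -51/4, F_x = 5/4, F_y = 1, G_x = -4, G_y = -2/3
EG - F^2 = 705/128;  g^inv = (128/705) * [[3/2, 3/8], [3/8, 241/64]]
first-kind symbols [ij,l] = (1/2)(d_i g_jl + d_j g_il - d_l g_ij): [xx,x] = E_x/2 = -3, [xx,y] = F_x - E_y/2 = 61/8, [xy,x] = E_y/2 = -51/8, [xy,y] = G_x/2 = -2, [yy,x] = F_y - G_x/2 = 3, [yy,y] = G_y/2 = -1/3
Gamma^x_ij = (G*[ij,x] - F*[ij,y])/(EG - F^2), Gamma^y_ij = (E*[ij,y] - F*[ij,x])/(EG - F^2)
Gamma_xxx = -14/47, Gamma_xxy = -88/47, Gamma_xyy = 112/141, Gamma_yxx = 2825/564, Gamma_yxy = -254/141, Gamma_yyy = -10/423
d^2x/dtau^2 = -(Gamma_xxx*(-5/4)^2 + 2*Gamma_xxy*(-5/4)*(-1) + Gamma_xyy*(-1)^2) = 4909/1128
d^2y/dtau^2 = -(Gamma_yxx*(-5/4)^2 + 2*Gamma_yxy*(-5/4)*(-1) + Gamma_yyy*(-1)^2) = -89315/27072


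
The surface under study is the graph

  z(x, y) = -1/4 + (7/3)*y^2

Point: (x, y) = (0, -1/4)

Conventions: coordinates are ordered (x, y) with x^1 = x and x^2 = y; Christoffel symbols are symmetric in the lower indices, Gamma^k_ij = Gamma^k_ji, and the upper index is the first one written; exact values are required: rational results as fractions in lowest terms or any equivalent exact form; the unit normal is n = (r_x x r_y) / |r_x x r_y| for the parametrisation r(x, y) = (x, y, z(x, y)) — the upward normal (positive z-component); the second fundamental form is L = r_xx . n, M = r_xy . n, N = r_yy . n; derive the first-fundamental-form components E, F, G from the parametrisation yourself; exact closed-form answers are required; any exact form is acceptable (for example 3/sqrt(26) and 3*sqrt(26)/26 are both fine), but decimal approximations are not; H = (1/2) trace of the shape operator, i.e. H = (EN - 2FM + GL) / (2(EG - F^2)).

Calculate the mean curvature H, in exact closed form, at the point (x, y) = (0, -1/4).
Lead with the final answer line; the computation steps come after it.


Answer: H = 504*sqrt(85)/7225

z_x = 0, z_y = -7/6, z_xx = 0, z_xy = 0, z_yy = 14/3
E = 1, F = 0, G = 85/36; answer radicand W^2 = 85/36
unnormalised second-form numerators: l = 0, m = 0, n = 14/3; L = l/sqrt(85/36), and similarly M = m/sqrt(W^2), N = n/sqrt(W^2)
H = (E*n - 2*F*m + G*l) / (2*(EG - F^2)*sqrt(W^2)); E*n - 2*F*m + G*l = 14/3, EG - F^2 = 85/36, so H = (84/85)/sqrt(85/36)


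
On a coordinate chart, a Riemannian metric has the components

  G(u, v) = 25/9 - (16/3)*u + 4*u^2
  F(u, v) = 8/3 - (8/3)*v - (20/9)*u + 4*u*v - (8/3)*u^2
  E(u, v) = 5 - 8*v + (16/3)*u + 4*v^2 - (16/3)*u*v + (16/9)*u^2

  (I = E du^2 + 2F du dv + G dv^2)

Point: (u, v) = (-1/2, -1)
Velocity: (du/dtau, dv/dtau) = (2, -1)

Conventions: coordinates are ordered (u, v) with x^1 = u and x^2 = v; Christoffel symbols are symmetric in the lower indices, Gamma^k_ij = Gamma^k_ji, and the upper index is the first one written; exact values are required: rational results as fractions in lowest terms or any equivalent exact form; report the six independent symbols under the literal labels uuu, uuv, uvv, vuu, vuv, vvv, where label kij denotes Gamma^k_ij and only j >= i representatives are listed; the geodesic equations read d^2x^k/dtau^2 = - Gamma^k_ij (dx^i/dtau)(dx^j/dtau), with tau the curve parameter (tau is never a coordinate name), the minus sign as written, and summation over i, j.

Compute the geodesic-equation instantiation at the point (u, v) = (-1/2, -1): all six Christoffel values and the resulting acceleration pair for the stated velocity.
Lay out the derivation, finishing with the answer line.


E = 109/9, F = 70/9, G = 58/9 at the point
E_u = 80/9, E_v = -40/3, F_u = -32/9, F_v = -14/3, G_u = -28/3, G_v = 0
EG - F^2 = 158/9;  g^inv = (9/158) * [[58/9, -70/9], [-70/9, 109/9]]
first-kind symbols [ij,l] = (1/2)(d_i g_jl + d_j g_il - d_l g_ij): [uu,u] = E_u/2 = 40/9, [uu,v] = F_u - E_v/2 = 28/9, [uv,u] = E_v/2 = -20/3, [uv,v] = G_u/2 = -14/3, [vv,u] = F_v - G_u/2 = 0, [vv,v] = G_v/2 = 0
Gamma^u_ij = (G*[ij,u] - F*[ij,v])/(EG - F^2), Gamma^v_ij = (E*[ij,v] - F*[ij,u])/(EG - F^2)
Gamma_uuu = 20/79, Gamma_uuv = -30/79, Gamma_uvv = 0, Gamma_vuu = 14/79, Gamma_vuv = -21/79, Gamma_vvv = 0
d^2u/dtau^2 = -(Gamma_uuu*(2)^2 + 2*Gamma_uuv*(2)*(-1) + Gamma_uvv*(-1)^2) = -200/79
d^2v/dtau^2 = -(Gamma_vuu*(2)^2 + 2*Gamma_vuv*(2)*(-1) + Gamma_vvv*(-1)^2) = -140/79

Answer: Gamma_uuu = 20/79, Gamma_uuv = -30/79, Gamma_uvv = 0, Gamma_vuu = 14/79, Gamma_vuv = -21/79, Gamma_vvv = 0; accelerations (d^2u/dtau^2, d^2v/dtau^2) = (-200/79, -140/79)


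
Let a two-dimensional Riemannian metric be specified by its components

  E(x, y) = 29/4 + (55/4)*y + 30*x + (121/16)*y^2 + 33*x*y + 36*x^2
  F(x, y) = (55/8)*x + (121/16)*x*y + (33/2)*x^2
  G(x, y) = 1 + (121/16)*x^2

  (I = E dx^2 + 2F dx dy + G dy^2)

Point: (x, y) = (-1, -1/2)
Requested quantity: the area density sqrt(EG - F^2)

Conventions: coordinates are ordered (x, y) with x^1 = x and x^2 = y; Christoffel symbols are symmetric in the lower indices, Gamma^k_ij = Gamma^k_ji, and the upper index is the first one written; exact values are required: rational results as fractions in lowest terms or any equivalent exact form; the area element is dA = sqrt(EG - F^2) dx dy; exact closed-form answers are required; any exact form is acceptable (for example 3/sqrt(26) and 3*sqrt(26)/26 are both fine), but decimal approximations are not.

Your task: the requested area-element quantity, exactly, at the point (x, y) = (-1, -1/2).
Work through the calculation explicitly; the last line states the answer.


E = 1585/64, F = 429/32, G = 137/16; EG - F^2 = 2069/64

Answer: sqrt(EG - F^2) = sqrt(2069)/8


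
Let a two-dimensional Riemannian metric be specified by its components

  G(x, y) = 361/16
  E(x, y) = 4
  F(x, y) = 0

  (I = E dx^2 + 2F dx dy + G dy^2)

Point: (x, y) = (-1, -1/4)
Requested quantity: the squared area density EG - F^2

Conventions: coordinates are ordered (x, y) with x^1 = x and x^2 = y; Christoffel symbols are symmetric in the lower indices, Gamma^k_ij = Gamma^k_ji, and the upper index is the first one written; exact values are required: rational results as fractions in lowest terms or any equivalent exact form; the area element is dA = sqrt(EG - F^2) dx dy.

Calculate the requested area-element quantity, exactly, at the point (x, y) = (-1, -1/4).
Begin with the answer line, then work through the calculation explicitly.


Answer: EG - F^2 = 361/4

E = 4, F = 0, G = 361/16; EG - F^2 = 361/4


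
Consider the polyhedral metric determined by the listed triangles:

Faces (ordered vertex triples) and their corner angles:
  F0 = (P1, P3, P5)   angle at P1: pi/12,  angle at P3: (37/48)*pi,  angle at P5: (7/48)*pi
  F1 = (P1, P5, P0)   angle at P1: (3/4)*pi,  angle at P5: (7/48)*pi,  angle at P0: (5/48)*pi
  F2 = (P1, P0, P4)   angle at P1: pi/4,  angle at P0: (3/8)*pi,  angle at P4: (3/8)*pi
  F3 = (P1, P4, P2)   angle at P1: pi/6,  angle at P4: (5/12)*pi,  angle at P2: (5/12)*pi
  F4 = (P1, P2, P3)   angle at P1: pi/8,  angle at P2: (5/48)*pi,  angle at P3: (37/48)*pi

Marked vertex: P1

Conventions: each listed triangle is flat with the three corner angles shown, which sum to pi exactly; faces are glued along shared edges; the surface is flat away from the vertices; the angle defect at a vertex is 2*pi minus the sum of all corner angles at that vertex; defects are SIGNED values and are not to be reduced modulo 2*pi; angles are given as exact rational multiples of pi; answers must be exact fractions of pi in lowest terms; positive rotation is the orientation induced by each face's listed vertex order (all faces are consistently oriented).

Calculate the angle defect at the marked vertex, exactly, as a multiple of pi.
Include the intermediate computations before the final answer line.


Sum of corner angles at P1: (11/8)*pi
defect = 2*pi - (11/8)*pi

Answer: defect(P1) = (5/8)*pi


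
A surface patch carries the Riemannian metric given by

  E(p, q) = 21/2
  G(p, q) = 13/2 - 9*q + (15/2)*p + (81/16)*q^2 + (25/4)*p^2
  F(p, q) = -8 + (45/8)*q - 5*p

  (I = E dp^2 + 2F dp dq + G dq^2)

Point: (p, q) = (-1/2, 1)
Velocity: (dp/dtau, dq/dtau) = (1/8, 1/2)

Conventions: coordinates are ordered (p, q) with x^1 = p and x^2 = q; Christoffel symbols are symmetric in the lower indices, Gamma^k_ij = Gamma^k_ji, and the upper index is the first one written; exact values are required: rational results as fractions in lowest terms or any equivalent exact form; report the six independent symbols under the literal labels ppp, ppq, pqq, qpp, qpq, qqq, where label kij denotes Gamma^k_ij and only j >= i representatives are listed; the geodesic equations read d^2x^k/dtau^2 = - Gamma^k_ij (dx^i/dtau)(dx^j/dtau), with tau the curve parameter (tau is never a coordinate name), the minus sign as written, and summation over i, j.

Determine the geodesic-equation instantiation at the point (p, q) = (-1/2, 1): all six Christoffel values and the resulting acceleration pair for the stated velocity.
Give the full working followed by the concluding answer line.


E = 21/2, F = 1/8, G = 3/8 at the point
E_p = 0, E_q = 0, F_p = -5, F_q = 45/8, G_p = 5/4, G_q = 9/8
EG - F^2 = 251/64;  g^inv = (64/251) * [[3/8, -1/8], [-1/8, 21/2]]
first-kind symbols [ij,l] = (1/2)(d_i g_jl + d_j g_il - d_l g_ij): [pp,p] = E_p/2 = 0, [pp,q] = F_p - E_q/2 = -5, [pq,p] = E_q/2 = 0, [pq,q] = G_p/2 = 5/8, [qq,p] = F_q - G_p/2 = 5, [qq,q] = G_q/2 = 9/16
Gamma^p_ij = (G*[ij,p] - F*[ij,q])/(EG - F^2), Gamma^q_ij = (E*[ij,q] - F*[ij,p])/(EG - F^2)
Gamma_ppp = 40/251, Gamma_ppq = -5/251, Gamma_pqq = 231/502, Gamma_qpp = -3360/251, Gamma_qpq = 420/251, Gamma_qqq = 338/251
d^2p/dtau^2 = -(Gamma_ppp*(1/8)^2 + 2*Gamma_ppq*(1/8)*(1/2) + Gamma_pqq*(1/2)^2) = -231/2008
d^2q/dtau^2 = -(Gamma_qpp*(1/8)^2 + 2*Gamma_qpq*(1/8)*(1/2) + Gamma_qqq*(1/2)^2) = -169/502

Answer: Gamma_ppp = 40/251, Gamma_ppq = -5/251, Gamma_pqq = 231/502, Gamma_qpp = -3360/251, Gamma_qpq = 420/251, Gamma_qqq = 338/251; accelerations (d^2p/dtau^2, d^2q/dtau^2) = (-231/2008, -169/502)


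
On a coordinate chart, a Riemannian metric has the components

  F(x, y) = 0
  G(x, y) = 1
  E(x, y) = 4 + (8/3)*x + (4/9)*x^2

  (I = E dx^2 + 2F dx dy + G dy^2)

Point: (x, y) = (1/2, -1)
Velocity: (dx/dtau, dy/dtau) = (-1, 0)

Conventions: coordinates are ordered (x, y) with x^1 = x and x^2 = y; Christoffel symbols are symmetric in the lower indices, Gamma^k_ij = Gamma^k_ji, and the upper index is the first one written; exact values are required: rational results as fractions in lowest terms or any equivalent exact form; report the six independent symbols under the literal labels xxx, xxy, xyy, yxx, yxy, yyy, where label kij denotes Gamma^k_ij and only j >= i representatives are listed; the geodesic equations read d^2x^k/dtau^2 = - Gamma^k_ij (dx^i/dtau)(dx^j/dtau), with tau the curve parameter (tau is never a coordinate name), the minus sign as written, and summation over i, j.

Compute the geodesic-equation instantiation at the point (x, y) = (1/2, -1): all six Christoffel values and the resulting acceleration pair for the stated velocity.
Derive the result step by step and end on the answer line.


E = 49/9, F = 0, G = 1 at the point
E_x = 28/9, E_y = 0, F_x = 0, F_y = 0, G_x = 0, G_y = 0
EG - F^2 = 49/9;  g^inv = (9/49) * [[1, 0], [0, 49/9]]
first-kind symbols [ij,l] = (1/2)(d_i g_jl + d_j g_il - d_l g_ij): [xx,x] = E_x/2 = 14/9, [xx,y] = F_x - E_y/2 = 0, [xy,x] = E_y/2 = 0, [xy,y] = G_x/2 = 0, [yy,x] = F_y - G_x/2 = 0, [yy,y] = G_y/2 = 0
Gamma^x_ij = (G*[ij,x] - F*[ij,y])/(EG - F^2), Gamma^y_ij = (E*[ij,y] - F*[ij,x])/(EG - F^2)
Gamma_xxx = 2/7, Gamma_xxy = 0, Gamma_xyy = 0, Gamma_yxx = 0, Gamma_yxy = 0, Gamma_yyy = 0
d^2x/dtau^2 = -(Gamma_xxx*(-1)^2 + 2*Gamma_xxy*(-1)*(0) + Gamma_xyy*(0)^2) = -2/7
d^2y/dtau^2 = -(Gamma_yxx*(-1)^2 + 2*Gamma_yxy*(-1)*(0) + Gamma_yyy*(0)^2) = 0

Answer: Gamma_xxx = 2/7, Gamma_xxy = 0, Gamma_xyy = 0, Gamma_yxx = 0, Gamma_yxy = 0, Gamma_yyy = 0; accelerations (d^2x/dtau^2, d^2y/dtau^2) = (-2/7, 0)


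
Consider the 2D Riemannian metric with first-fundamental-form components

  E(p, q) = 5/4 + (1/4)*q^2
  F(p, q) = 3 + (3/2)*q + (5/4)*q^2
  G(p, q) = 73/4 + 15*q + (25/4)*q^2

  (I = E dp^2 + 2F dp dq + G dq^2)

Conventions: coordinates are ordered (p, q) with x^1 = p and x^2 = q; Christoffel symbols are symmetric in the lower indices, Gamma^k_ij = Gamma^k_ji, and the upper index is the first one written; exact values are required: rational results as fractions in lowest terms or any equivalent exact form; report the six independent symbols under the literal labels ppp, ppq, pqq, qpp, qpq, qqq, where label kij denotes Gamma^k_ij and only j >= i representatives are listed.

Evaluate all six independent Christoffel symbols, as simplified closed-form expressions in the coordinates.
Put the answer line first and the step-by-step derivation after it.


Answer: Gamma_ppp = (5*q^3 + 6*q^2 + 12*q)/(42*q^2 + 156*q + 221), Gamma_ppq = (25*q^3 + 60*q^2 + 73*q)/(42*q^2 + 156*q + 221), Gamma_pqq = (125*q^3 + 450*q^2 + 610*q + 78)/(42*q^2 + 156*q + 221), Gamma_qpp = (-q^3 - 5*q)/(42*q^2 + 156*q + 221), Gamma_qpq = (-5*q^3 - 6*q^2 - 12*q)/(42*q^2 + 156*q + 221), Gamma_qqq = (-25*q^3 - 60*q^2 - 31*q + 78)/(42*q^2 + 156*q + 221)

E = 5/4 + (1/4)*q^2; F = 3 + (3/2)*q + (5/4)*q^2; G = 73/4 + 15*q + (25/4)*q^2
Gamma^k_ij = (1/2) g^{kl} (d_i g_jl + d_j g_il - d_l g_ij), with g^inv = (1/(EG-F^2)) [[G, -F], [-F, E]]
first partials: E_p = 0, E_q = (1/2)*q, F_p = 0, F_q = 3/2 + (5/2)*q, G_p = 0, G_q = 15 + (25/2)*q
D = EG - F^2 = 221/16 + (39/4)*q + (21/8)*q^2
expanded: Gamma^p_pp = (G E_p - 2F F_p + F E_q)/(2D), Gamma^p_pq = (G E_q - F G_p)/(2D), Gamma^p_qq = (2G F_q - G G_p - F G_q)/(2D), Gamma^q_pp = (2E F_p - E E_q - F E_p)/(2D), Gamma^q_pq = (E G_p - F E_q)/(2D), Gamma^q_qq = (E G_q - 2F F_q + F G_p)/(2D); substitute and cancel common factors


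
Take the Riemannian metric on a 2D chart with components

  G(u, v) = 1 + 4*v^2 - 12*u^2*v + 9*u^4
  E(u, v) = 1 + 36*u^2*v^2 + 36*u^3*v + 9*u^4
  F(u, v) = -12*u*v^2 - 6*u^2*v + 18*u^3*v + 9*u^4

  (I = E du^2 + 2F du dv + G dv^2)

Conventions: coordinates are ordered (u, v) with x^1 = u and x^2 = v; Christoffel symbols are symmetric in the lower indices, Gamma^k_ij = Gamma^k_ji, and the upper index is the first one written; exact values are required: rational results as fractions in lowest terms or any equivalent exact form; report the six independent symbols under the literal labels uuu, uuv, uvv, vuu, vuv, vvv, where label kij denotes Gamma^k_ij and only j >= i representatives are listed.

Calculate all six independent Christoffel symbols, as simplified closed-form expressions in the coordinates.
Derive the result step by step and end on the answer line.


E = 1 + 36*u^2*v^2 + 36*u^3*v + 9*u^4; F = -12*u*v^2 - 6*u^2*v + 18*u^3*v + 9*u^4; G = 1 + 4*v^2 - 12*u^2*v + 9*u^4
Gamma^k_ij = (1/2) g^{kl} (d_i g_jl + d_j g_il - d_l g_ij), with g^inv = (1/(EG-F^2)) [[G, -F], [-F, E]]
first partials: E_u = 72*u*v^2 + 108*u^2*v + 36*u^3, E_v = 72*u^2*v + 36*u^3, F_u = -12*v^2 - 12*u*v + 54*u^2*v + 36*u^3, F_v = -24*u*v - 6*u^2 + 18*u^3, G_u = -24*u*v + 36*u^3, G_v = 8*v - 12*u^2
D = EG - F^2 = 1 + 4*v^2 - 12*u^2*v + 36*u^2*v^2 + 36*u^3*v + 18*u^4
expanded: Gamma^u_uu = (G E_u - 2F F_u + F E_v)/(2D), Gamma^u_uv = (G E_v - F G_u)/(2D), Gamma^u_vv = (2G F_v - G G_u - F G_v)/(2D), Gamma^v_uu = (2E F_u - E E_v - F E_u)/(2D), Gamma^v_uv = (E G_u - F E_v)/(2D), Gamma^v_vv = (E G_v - 2F F_v + F G_u)/(2D); substitute and cancel common factors

Answer: Gamma_uuu = (18*u^3 + 54*u^2*v + 36*u*v^2)/(18*u^4 + 36*u^3*v + 36*u^2*v^2 - 12*u^2*v + 4*v^2 + 1), Gamma_uuv = (18*u^3 + 36*u^2*v)/(18*u^4 + 36*u^3*v + 36*u^2*v^2 - 12*u^2*v + 4*v^2 + 1), Gamma_uvv = (-6*u^2 - 12*u*v)/(18*u^4 + 36*u^3*v + 36*u^2*v^2 - 12*u^2*v + 4*v^2 + 1), Gamma_vuu = (18*u^3 + 18*u^2*v - 12*u*v - 12*v^2)/(18*u^4 + 36*u^3*v + 36*u^2*v^2 - 12*u^2*v + 4*v^2 + 1), Gamma_vuv = (18*u^3 - 12*u*v)/(18*u^4 + 36*u^3*v + 36*u^2*v^2 - 12*u^2*v + 4*v^2 + 1), Gamma_vvv = (-6*u^2 + 4*v)/(18*u^4 + 36*u^3*v + 36*u^2*v^2 - 12*u^2*v + 4*v^2 + 1)


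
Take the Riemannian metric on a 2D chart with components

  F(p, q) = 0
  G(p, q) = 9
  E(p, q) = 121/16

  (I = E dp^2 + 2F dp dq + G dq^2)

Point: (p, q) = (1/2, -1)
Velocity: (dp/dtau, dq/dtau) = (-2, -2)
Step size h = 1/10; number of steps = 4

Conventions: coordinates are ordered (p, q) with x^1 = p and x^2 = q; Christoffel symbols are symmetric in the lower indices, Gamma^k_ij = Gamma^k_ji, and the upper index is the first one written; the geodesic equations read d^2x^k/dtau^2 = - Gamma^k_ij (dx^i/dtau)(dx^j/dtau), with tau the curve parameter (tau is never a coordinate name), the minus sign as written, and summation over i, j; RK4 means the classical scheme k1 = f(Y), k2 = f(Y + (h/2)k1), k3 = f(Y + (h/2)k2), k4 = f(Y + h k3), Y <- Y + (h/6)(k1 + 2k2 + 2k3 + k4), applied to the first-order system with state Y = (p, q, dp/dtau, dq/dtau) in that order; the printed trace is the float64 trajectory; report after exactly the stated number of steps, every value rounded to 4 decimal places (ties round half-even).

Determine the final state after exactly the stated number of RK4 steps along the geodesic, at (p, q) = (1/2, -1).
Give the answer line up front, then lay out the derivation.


Answer: p = -0.3000, q = -1.8000, dp/dtau = -2.0000, dq/dtau = -2.0000

f(Y) = (dp/dtau, dq/dtau, -Gamma^p_ij Y'^i Y'^j, -Gamma^q_ij Y'^i Y'^j) with the Gammas evaluated at the stage position; h = 0.100000; intermediate values shown to 6 dp
step 0: p = 0.5000, q = -1.0000, dp/dtau = -2.0000, dq/dtau = -2.0000
step 1:
  k1: at (p, q) = (0.500000, -1.000000), (dp/dtau, dq/dtau) = (-2.000000, -2.000000); Gamma_ppp = 0.000000, Gamma_ppq = 0.000000, Gamma_pqq = 0.000000, Gamma_qpp = 0.000000, Gamma_qpq = 0.000000, Gamma_qqq = 0.000000; k1 = (-2.000000, -2.000000, 0.000000, 0.000000)
  k2: at (p, q) = (0.400000, -1.100000), (dp/dtau, dq/dtau) = (-2.000000, -2.000000); Gamma_ppp = 0.000000, Gamma_ppq = 0.000000, Gamma_pqq = 0.000000, Gamma_qpp = 0.000000, Gamma_qpq = 0.000000, Gamma_qqq = 0.000000; k2 = (-2.000000, -2.000000, 0.000000, 0.000000)
  k3: at (p, q) = (0.400000, -1.100000), (dp/dtau, dq/dtau) = (-2.000000, -2.000000); Gamma_ppp = 0.000000, Gamma_ppq = 0.000000, Gamma_pqq = 0.000000, Gamma_qpp = 0.000000, Gamma_qpq = 0.000000, Gamma_qqq = 0.000000; k3 = (-2.000000, -2.000000, 0.000000, 0.000000)
  k4: at (p, q) = (0.300000, -1.200000), (dp/dtau, dq/dtau) = (-2.000000, -2.000000); Gamma_ppp = 0.000000, Gamma_ppq = 0.000000, Gamma_pqq = 0.000000, Gamma_qpp = 0.000000, Gamma_qpq = 0.000000, Gamma_qqq = 0.000000; k4 = (-2.000000, -2.000000, 0.000000, 0.000000)
  Y <- Y + (h/6)(k1 + 2k2 + 2k3 + k4): p = 0.3000, q = -1.2000, dp/dtau = -2.0000, dq/dtau = -2.0000
step 2:
  k1: at (p, q) = (0.300000, -1.200000), (dp/dtau, dq/dtau) = (-2.000000, -2.000000); Gamma_ppp = 0.000000, Gamma_ppq = 0.000000, Gamma_pqq = 0.000000, Gamma_qpp = 0.000000, Gamma_qpq = 0.000000, Gamma_qqq = 0.000000; k1 = (-2.000000, -2.000000, 0.000000, 0.000000)
  k2: at (p, q) = (0.200000, -1.300000), (dp/dtau, dq/dtau) = (-2.000000, -2.000000); Gamma_ppp = 0.000000, Gamma_ppq = 0.000000, Gamma_pqq = 0.000000, Gamma_qpp = 0.000000, Gamma_qpq = 0.000000, Gamma_qqq = 0.000000; k2 = (-2.000000, -2.000000, 0.000000, 0.000000)
  k3: at (p, q) = (0.200000, -1.300000), (dp/dtau, dq/dtau) = (-2.000000, -2.000000); Gamma_ppp = 0.000000, Gamma_ppq = 0.000000, Gamma_pqq = 0.000000, Gamma_qpp = 0.000000, Gamma_qpq = 0.000000, Gamma_qqq = 0.000000; k3 = (-2.000000, -2.000000, 0.000000, 0.000000)
  k4: at (p, q) = (0.100000, -1.400000), (dp/dtau, dq/dtau) = (-2.000000, -2.000000); Gamma_ppp = 0.000000, Gamma_ppq = 0.000000, Gamma_pqq = 0.000000, Gamma_qpp = 0.000000, Gamma_qpq = 0.000000, Gamma_qqq = 0.000000; k4 = (-2.000000, -2.000000, 0.000000, 0.000000)
  Y <- Y + (h/6)(k1 + 2k2 + 2k3 + k4): p = 0.1000, q = -1.4000, dp/dtau = -2.0000, dq/dtau = -2.0000
step 3:
  k1: at (p, q) = (0.100000, -1.400000), (dp/dtau, dq/dtau) = (-2.000000, -2.000000); Gamma_ppp = 0.000000, Gamma_ppq = 0.000000, Gamma_pqq = 0.000000, Gamma_qpp = 0.000000, Gamma_qpq = 0.000000, Gamma_qqq = 0.000000; k1 = (-2.000000, -2.000000, 0.000000, 0.000000)
  k2: at (p, q) = (0.000000, -1.500000), (dp/dtau, dq/dtau) = (-2.000000, -2.000000); Gamma_ppp = 0.000000, Gamma_ppq = 0.000000, Gamma_pqq = 0.000000, Gamma_qpp = 0.000000, Gamma_qpq = 0.000000, Gamma_qqq = 0.000000; k2 = (-2.000000, -2.000000, 0.000000, 0.000000)
  k3: at (p, q) = (0.000000, -1.500000), (dp/dtau, dq/dtau) = (-2.000000, -2.000000); Gamma_ppp = 0.000000, Gamma_ppq = 0.000000, Gamma_pqq = 0.000000, Gamma_qpp = 0.000000, Gamma_qpq = 0.000000, Gamma_qqq = 0.000000; k3 = (-2.000000, -2.000000, 0.000000, 0.000000)
  k4: at (p, q) = (-0.100000, -1.600000), (dp/dtau, dq/dtau) = (-2.000000, -2.000000); Gamma_ppp = 0.000000, Gamma_ppq = 0.000000, Gamma_pqq = 0.000000, Gamma_qpp = 0.000000, Gamma_qpq = 0.000000, Gamma_qqq = 0.000000; k4 = (-2.000000, -2.000000, 0.000000, 0.000000)
  Y <- Y + (h/6)(k1 + 2k2 + 2k3 + k4): p = -0.1000, q = -1.6000, dp/dtau = -2.0000, dq/dtau = -2.0000
step 4:
  k1: at (p, q) = (-0.100000, -1.600000), (dp/dtau, dq/dtau) = (-2.000000, -2.000000); Gamma_ppp = 0.000000, Gamma_ppq = 0.000000, Gamma_pqq = 0.000000, Gamma_qpp = 0.000000, Gamma_qpq = 0.000000, Gamma_qqq = 0.000000; k1 = (-2.000000, -2.000000, 0.000000, 0.000000)
  k2: at (p, q) = (-0.200000, -1.700000), (dp/dtau, dq/dtau) = (-2.000000, -2.000000); Gamma_ppp = 0.000000, Gamma_ppq = 0.000000, Gamma_pqq = 0.000000, Gamma_qpp = 0.000000, Gamma_qpq = 0.000000, Gamma_qqq = 0.000000; k2 = (-2.000000, -2.000000, 0.000000, 0.000000)
  k3: at (p, q) = (-0.200000, -1.700000), (dp/dtau, dq/dtau) = (-2.000000, -2.000000); Gamma_ppp = 0.000000, Gamma_ppq = 0.000000, Gamma_pqq = 0.000000, Gamma_qpp = 0.000000, Gamma_qpq = 0.000000, Gamma_qqq = 0.000000; k3 = (-2.000000, -2.000000, 0.000000, 0.000000)
  k4: at (p, q) = (-0.300000, -1.800000), (dp/dtau, dq/dtau) = (-2.000000, -2.000000); Gamma_ppp = 0.000000, Gamma_ppq = 0.000000, Gamma_pqq = 0.000000, Gamma_qpp = 0.000000, Gamma_qpq = 0.000000, Gamma_qqq = 0.000000; k4 = (-2.000000, -2.000000, 0.000000, 0.000000)
  Y <- Y + (h/6)(k1 + 2k2 + 2k3 + k4): p = -0.3000, q = -1.8000, dp/dtau = -2.0000, dq/dtau = -2.0000
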